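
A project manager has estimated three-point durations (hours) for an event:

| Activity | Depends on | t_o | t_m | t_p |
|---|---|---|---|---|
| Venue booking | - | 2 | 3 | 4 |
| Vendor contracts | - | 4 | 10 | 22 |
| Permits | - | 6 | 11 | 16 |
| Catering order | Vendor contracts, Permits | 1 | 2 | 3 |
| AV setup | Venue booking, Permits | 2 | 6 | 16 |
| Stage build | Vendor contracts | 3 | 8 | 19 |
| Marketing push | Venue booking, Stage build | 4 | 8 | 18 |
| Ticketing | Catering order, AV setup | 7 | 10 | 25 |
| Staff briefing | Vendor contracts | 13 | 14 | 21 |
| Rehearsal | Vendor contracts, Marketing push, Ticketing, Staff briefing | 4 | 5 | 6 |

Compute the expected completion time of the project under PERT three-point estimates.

te_Venue booking = (2 + 4·3 + 4)/6 = 18/6 = 3
te_Vendor contracts = (4 + 4·10 + 22)/6 = 66/6 = 11
te_Permits = (6 + 4·11 + 16)/6 = 66/6 = 11
te_Catering order = (1 + 4·2 + 3)/6 = 12/6 = 2
te_AV setup = (2 + 4·6 + 16)/6 = 42/6 = 7
te_Stage build = (3 + 4·8 + 19)/6 = 54/6 = 9
te_Marketing push = (4 + 4·8 + 18)/6 = 54/6 = 9
te_Ticketing = (7 + 4·10 + 25)/6 = 72/6 = 12
te_Staff briefing = (13 + 4·14 + 21)/6 = 90/6 = 15
te_Rehearsal = (4 + 4·5 + 6)/6 = 30/6 = 5

Forward pass:
ES_Venue booking = 0; EF_Venue booking = 3
ES_Vendor contracts = 0; EF_Vendor contracts = 11
ES_Permits = 0; EF_Permits = 11
ES_Catering order = max(EF_Vendor contracts=11, EF_Permits=11) = 11; EF_Catering order = 11+2 = 13
ES_AV setup = max(EF_Venue booking=3, EF_Permits=11) = 11; EF_AV setup = 11+7 = 18
ES_Stage build = 11; EF_Stage build = 11+9 = 20
ES_Marketing push = max(EF_Venue booking=3, EF_Stage build=20) = 20; EF_Marketing push = 20+9 = 29
ES_Ticketing = max(EF_Catering order=13, EF_AV setup=18) = 18; EF_Ticketing = 18+12 = 30
ES_Staff briefing = 11; EF_Staff briefing = 11+15 = 26
ES_Rehearsal = max(EF_Vendor contracts=11, EF_Marketing push=29, EF_Ticketing=30, EF_Staff briefing=26) = 30; EF_Rehearsal = 30+5 = 35
Expected project duration μ = 35 hours. Critical path: Permits → AV setup → Ticketing → Rehearsal.

35 hours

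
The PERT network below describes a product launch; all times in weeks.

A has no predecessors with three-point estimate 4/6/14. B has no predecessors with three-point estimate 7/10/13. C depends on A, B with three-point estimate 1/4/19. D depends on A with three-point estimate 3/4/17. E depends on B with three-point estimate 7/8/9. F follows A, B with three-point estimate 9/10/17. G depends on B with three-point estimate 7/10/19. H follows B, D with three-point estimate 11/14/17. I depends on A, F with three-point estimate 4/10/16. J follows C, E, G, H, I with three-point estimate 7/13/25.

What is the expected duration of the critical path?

45 weeks

te_A = (4 + 4·6 + 14)/6 = 42/6 = 7
te_B = (7 + 4·10 + 13)/6 = 60/6 = 10
te_C = (1 + 4·4 + 19)/6 = 36/6 = 6
te_D = (3 + 4·4 + 17)/6 = 36/6 = 6
te_E = (7 + 4·8 + 9)/6 = 48/6 = 8
te_F = (9 + 4·10 + 17)/6 = 66/6 = 11
te_G = (7 + 4·10 + 19)/6 = 66/6 = 11
te_H = (11 + 4·14 + 17)/6 = 84/6 = 14
te_I = (4 + 4·10 + 16)/6 = 60/6 = 10
te_J = (7 + 4·13 + 25)/6 = 84/6 = 14

Forward pass:
ES_A = 0; EF_A = 7
ES_B = 0; EF_B = 10
ES_C = max(EF_A=7, EF_B=10) = 10; EF_C = 10+6 = 16
ES_D = 7; EF_D = 7+6 = 13
ES_E = 10; EF_E = 10+8 = 18
ES_F = max(EF_A=7, EF_B=10) = 10; EF_F = 10+11 = 21
ES_G = 10; EF_G = 10+11 = 21
ES_H = max(EF_B=10, EF_D=13) = 13; EF_H = 13+14 = 27
ES_I = max(EF_A=7, EF_F=21) = 21; EF_I = 21+10 = 31
ES_J = max(EF_C=16, EF_E=18, EF_G=21, EF_H=27, EF_I=31) = 31; EF_J = 31+14 = 45
Expected project duration μ = 45 weeks. Critical path: B → F → I → J.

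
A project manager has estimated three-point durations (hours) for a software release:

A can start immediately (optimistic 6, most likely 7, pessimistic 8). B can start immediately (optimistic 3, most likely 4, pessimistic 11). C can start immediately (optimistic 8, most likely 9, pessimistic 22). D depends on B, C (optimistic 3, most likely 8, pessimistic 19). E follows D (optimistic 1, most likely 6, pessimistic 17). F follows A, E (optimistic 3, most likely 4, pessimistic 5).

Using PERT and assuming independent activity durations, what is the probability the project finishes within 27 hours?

0.184

te_A = (6 + 4·7 + 8)/6 = 42/6 = 7; σ²_A = ((8−6)/6)² = 0.111
te_B = (3 + 4·4 + 11)/6 = 30/6 = 5; σ²_B = ((11−3)/6)² = 1.778
te_C = (8 + 4·9 + 22)/6 = 66/6 = 11; σ²_C = ((22−8)/6)² = 5.444
te_D = (3 + 4·8 + 19)/6 = 54/6 = 9; σ²_D = ((19−3)/6)² = 7.111
te_E = (1 + 4·6 + 17)/6 = 42/6 = 7; σ²_E = ((17−1)/6)² = 7.111
te_F = (3 + 4·4 + 5)/6 = 24/6 = 4; σ²_F = ((5−3)/6)² = 0.111

Forward pass:
ES_A = 0; EF_A = 7
ES_B = 0; EF_B = 5
ES_C = 0; EF_C = 11
ES_D = max(EF_B=5, EF_C=11) = 11; EF_D = 11+9 = 20
ES_E = 20; EF_E = 20+7 = 27
ES_F = max(EF_A=7, EF_E=27) = 27; EF_F = 27+4 = 31
Expected project duration μ = 31 hours. Critical path: C → D → E → F.

Variance along critical path = 5.444 + 7.111 + 7.111 + 0.111 = 19.778; σ = √19.778 = 4.447 hours.
Z = (27 − 31) / 4.447 = -0.899
P(T ≤ 27) = Φ(-0.899) ≈ 0.184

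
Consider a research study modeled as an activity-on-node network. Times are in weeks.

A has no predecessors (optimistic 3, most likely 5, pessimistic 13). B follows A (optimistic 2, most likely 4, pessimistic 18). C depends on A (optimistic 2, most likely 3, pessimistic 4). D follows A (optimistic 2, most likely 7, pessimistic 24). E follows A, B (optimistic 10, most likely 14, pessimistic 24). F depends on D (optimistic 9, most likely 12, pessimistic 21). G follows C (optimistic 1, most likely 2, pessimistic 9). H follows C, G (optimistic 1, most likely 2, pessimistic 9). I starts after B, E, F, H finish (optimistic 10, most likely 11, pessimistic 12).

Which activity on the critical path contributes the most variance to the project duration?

D

te_A = (3 + 4·5 + 13)/6 = 36/6 = 6; σ²_A = ((13−3)/6)² = 2.778
te_B = (2 + 4·4 + 18)/6 = 36/6 = 6; σ²_B = ((18−2)/6)² = 7.111
te_C = (2 + 4·3 + 4)/6 = 18/6 = 3; σ²_C = ((4−2)/6)² = 0.111
te_D = (2 + 4·7 + 24)/6 = 54/6 = 9; σ²_D = ((24−2)/6)² = 13.444
te_E = (10 + 4·14 + 24)/6 = 90/6 = 15; σ²_E = ((24−10)/6)² = 5.444
te_F = (9 + 4·12 + 21)/6 = 78/6 = 13; σ²_F = ((21−9)/6)² = 4.000
te_G = (1 + 4·2 + 9)/6 = 18/6 = 3; σ²_G = ((9−1)/6)² = 1.778
te_H = (1 + 4·2 + 9)/6 = 18/6 = 3; σ²_H = ((9−1)/6)² = 1.778
te_I = (10 + 4·11 + 12)/6 = 66/6 = 11; σ²_I = ((12−10)/6)² = 0.111

Forward pass:
ES_A = 0; EF_A = 6
ES_B = 6; EF_B = 6+6 = 12
ES_C = 6; EF_C = 6+3 = 9
ES_D = 6; EF_D = 6+9 = 15
ES_E = max(EF_A=6, EF_B=12) = 12; EF_E = 12+15 = 27
ES_F = 15; EF_F = 15+13 = 28
ES_G = 9; EF_G = 9+3 = 12
ES_H = max(EF_C=9, EF_G=12) = 12; EF_H = 12+3 = 15
ES_I = max(EF_B=12, EF_E=27, EF_F=28, EF_H=15) = 28; EF_I = 28+11 = 39
Expected project duration μ = 39 weeks. Critical path: A → D → F → I.

Variances on critical path: σ²_A=2.778, σ²_D=13.444, σ²_F=4.000, σ²_I=0.111.
Largest is σ²_D = 13.444.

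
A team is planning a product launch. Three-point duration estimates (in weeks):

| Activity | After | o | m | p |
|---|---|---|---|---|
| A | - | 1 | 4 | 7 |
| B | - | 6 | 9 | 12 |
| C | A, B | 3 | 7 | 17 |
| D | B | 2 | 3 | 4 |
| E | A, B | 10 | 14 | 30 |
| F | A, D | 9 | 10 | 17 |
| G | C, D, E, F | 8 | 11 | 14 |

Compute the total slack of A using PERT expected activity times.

te_A = (1 + 4·4 + 7)/6 = 24/6 = 4
te_B = (6 + 4·9 + 12)/6 = 54/6 = 9
te_C = (3 + 4·7 + 17)/6 = 48/6 = 8
te_D = (2 + 4·3 + 4)/6 = 18/6 = 3
te_E = (10 + 4·14 + 30)/6 = 96/6 = 16
te_F = (9 + 4·10 + 17)/6 = 66/6 = 11
te_G = (8 + 4·11 + 14)/6 = 66/6 = 11

Forward pass:
ES_A = 0; EF_A = 4
ES_B = 0; EF_B = 9
ES_C = max(EF_A=4, EF_B=9) = 9; EF_C = 9+8 = 17
ES_D = 9; EF_D = 9+3 = 12
ES_E = max(EF_A=4, EF_B=9) = 9; EF_E = 9+16 = 25
ES_F = max(EF_A=4, EF_D=12) = 12; EF_F = 12+11 = 23
ES_G = max(EF_C=17, EF_D=12, EF_E=25, EF_F=23) = 25; EF_G = 25+11 = 36
Expected project duration μ = 36 weeks. Critical path: B → E → G.

Backward pass:
LF_G = 36; LS_G = 36−11 = 25
LF_F = LS_G = 25; LS_F = 25−11 = 14
LF_E = LS_G = 25; LS_E = 25−16 = 9
LF_D = min(LS_F=14, LS_G=25) = 14; LS_D = 14−3 = 11
LF_C = LS_G = 25; LS_C = 25−8 = 17
LF_B = min(LS_C=17, LS_D=11, LS_E=9) = 9; LS_B = 9−9 = 0
LF_A = min(LS_C=17, LS_E=9, LS_F=14) = 9; LS_A = 9−4 = 5
Slack_A = LS_A − ES_A = 5 − 0 = 5

5 weeks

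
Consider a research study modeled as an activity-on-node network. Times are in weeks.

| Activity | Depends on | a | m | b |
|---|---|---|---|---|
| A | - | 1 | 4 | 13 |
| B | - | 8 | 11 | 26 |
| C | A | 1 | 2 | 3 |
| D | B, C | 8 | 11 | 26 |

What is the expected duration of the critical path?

te_A = (1 + 4·4 + 13)/6 = 30/6 = 5
te_B = (8 + 4·11 + 26)/6 = 78/6 = 13
te_C = (1 + 4·2 + 3)/6 = 12/6 = 2
te_D = (8 + 4·11 + 26)/6 = 78/6 = 13

Forward pass:
ES_A = 0; EF_A = 5
ES_B = 0; EF_B = 13
ES_C = 5; EF_C = 5+2 = 7
ES_D = max(EF_B=13, EF_C=7) = 13; EF_D = 13+13 = 26
Expected project duration μ = 26 weeks. Critical path: B → D.

26 weeks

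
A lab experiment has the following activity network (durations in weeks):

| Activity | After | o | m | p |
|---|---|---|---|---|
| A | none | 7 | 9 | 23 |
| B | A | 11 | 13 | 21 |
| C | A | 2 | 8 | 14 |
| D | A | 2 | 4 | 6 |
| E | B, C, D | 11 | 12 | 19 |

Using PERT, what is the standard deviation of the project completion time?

3.42 weeks

te_A = (7 + 4·9 + 23)/6 = 66/6 = 11; σ²_A = ((23−7)/6)² = 7.111
te_B = (11 + 4·13 + 21)/6 = 84/6 = 14; σ²_B = ((21−11)/6)² = 2.778
te_C = (2 + 4·8 + 14)/6 = 48/6 = 8; σ²_C = ((14−2)/6)² = 4.000
te_D = (2 + 4·4 + 6)/6 = 24/6 = 4; σ²_D = ((6−2)/6)² = 0.444
te_E = (11 + 4·12 + 19)/6 = 78/6 = 13; σ²_E = ((19−11)/6)² = 1.778

Forward pass:
ES_A = 0; EF_A = 11
ES_B = 11; EF_B = 11+14 = 25
ES_C = 11; EF_C = 11+8 = 19
ES_D = 11; EF_D = 11+4 = 15
ES_E = max(EF_B=25, EF_C=19, EF_D=15) = 25; EF_E = 25+13 = 38
Expected project duration μ = 38 weeks. Critical path: A → B → E.

Variance along critical path = 7.111 + 2.778 + 1.778 = 11.667
σ = √11.667 = 3.416 weeks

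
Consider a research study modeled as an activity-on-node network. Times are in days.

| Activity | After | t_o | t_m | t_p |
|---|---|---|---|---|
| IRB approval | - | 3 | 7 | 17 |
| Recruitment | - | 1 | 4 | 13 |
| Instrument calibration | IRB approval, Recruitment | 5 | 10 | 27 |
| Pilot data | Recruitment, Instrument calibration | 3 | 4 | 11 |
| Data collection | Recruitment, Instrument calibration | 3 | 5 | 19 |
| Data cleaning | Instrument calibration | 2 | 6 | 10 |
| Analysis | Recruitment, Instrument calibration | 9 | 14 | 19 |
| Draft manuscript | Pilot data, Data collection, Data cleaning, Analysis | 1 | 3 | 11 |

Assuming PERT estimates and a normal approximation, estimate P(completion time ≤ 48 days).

0.978

te_IRB approval = (3 + 4·7 + 17)/6 = 48/6 = 8; σ²_IRB approval = ((17−3)/6)² = 5.444
te_Recruitment = (1 + 4·4 + 13)/6 = 30/6 = 5; σ²_Recruitment = ((13−1)/6)² = 4.000
te_Instrument calibration = (5 + 4·10 + 27)/6 = 72/6 = 12; σ²_Instrument calibration = ((27−5)/6)² = 13.444
te_Pilot data = (3 + 4·4 + 11)/6 = 30/6 = 5; σ²_Pilot data = ((11−3)/6)² = 1.778
te_Data collection = (3 + 4·5 + 19)/6 = 42/6 = 7; σ²_Data collection = ((19−3)/6)² = 7.111
te_Data cleaning = (2 + 4·6 + 10)/6 = 36/6 = 6; σ²_Data cleaning = ((10−2)/6)² = 1.778
te_Analysis = (9 + 4·14 + 19)/6 = 84/6 = 14; σ²_Analysis = ((19−9)/6)² = 2.778
te_Draft manuscript = (1 + 4·3 + 11)/6 = 24/6 = 4; σ²_Draft manuscript = ((11−1)/6)² = 2.778

Forward pass:
ES_IRB approval = 0; EF_IRB approval = 8
ES_Recruitment = 0; EF_Recruitment = 5
ES_Instrument calibration = max(EF_IRB approval=8, EF_Recruitment=5) = 8; EF_Instrument calibration = 8+12 = 20
ES_Pilot data = max(EF_Recruitment=5, EF_Instrument calibration=20) = 20; EF_Pilot data = 20+5 = 25
ES_Data collection = max(EF_Recruitment=5, EF_Instrument calibration=20) = 20; EF_Data collection = 20+7 = 27
ES_Data cleaning = 20; EF_Data cleaning = 20+6 = 26
ES_Analysis = max(EF_Recruitment=5, EF_Instrument calibration=20) = 20; EF_Analysis = 20+14 = 34
ES_Draft manuscript = max(EF_Pilot data=25, EF_Data collection=27, EF_Data cleaning=26, EF_Analysis=34) = 34; EF_Draft manuscript = 34+4 = 38
Expected project duration μ = 38 days. Critical path: IRB approval → Instrument calibration → Analysis → Draft manuscript.

Variance along critical path = 5.444 + 13.444 + 2.778 + 2.778 = 24.444; σ = √24.444 = 4.944 days.
Z = (48 − 38) / 4.944 = 2.023
P(T ≤ 48) = Φ(2.023) ≈ 0.978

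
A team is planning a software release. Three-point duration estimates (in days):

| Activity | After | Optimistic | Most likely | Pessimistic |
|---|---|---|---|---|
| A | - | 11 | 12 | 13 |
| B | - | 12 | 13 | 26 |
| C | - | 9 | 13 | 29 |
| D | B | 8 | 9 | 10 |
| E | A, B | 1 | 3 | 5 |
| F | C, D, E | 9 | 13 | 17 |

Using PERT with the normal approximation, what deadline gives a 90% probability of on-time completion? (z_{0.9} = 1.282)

te_A = (11 + 4·12 + 13)/6 = 72/6 = 12; σ²_A = ((13−11)/6)² = 0.111
te_B = (12 + 4·13 + 26)/6 = 90/6 = 15; σ²_B = ((26−12)/6)² = 5.444
te_C = (9 + 4·13 + 29)/6 = 90/6 = 15; σ²_C = ((29−9)/6)² = 11.111
te_D = (8 + 4·9 + 10)/6 = 54/6 = 9; σ²_D = ((10−8)/6)² = 0.111
te_E = (1 + 4·3 + 5)/6 = 18/6 = 3; σ²_E = ((5−1)/6)² = 0.444
te_F = (9 + 4·13 + 17)/6 = 78/6 = 13; σ²_F = ((17−9)/6)² = 1.778

Forward pass:
ES_A = 0; EF_A = 12
ES_B = 0; EF_B = 15
ES_C = 0; EF_C = 15
ES_D = 15; EF_D = 15+9 = 24
ES_E = max(EF_A=12, EF_B=15) = 15; EF_E = 15+3 = 18
ES_F = max(EF_C=15, EF_D=24, EF_E=18) = 24; EF_F = 24+13 = 37
Expected project duration μ = 37 days. Critical path: B → D → F.

Variance along critical path = 5.444 + 0.111 + 1.778 = 7.333; σ = 2.708 days.
D = μ + z·σ = 37 + 1.282·2.708 = 40.5 days

40.5 days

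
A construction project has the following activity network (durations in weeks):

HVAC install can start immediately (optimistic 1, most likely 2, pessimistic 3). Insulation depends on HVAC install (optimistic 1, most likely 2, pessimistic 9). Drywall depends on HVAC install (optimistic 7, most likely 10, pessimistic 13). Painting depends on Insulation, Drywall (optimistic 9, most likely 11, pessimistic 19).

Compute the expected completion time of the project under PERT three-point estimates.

te_HVAC install = (1 + 4·2 + 3)/6 = 12/6 = 2
te_Insulation = (1 + 4·2 + 9)/6 = 18/6 = 3
te_Drywall = (7 + 4·10 + 13)/6 = 60/6 = 10
te_Painting = (9 + 4·11 + 19)/6 = 72/6 = 12

Forward pass:
ES_HVAC install = 0; EF_HVAC install = 2
ES_Insulation = 2; EF_Insulation = 2+3 = 5
ES_Drywall = 2; EF_Drywall = 2+10 = 12
ES_Painting = max(EF_Insulation=5, EF_Drywall=12) = 12; EF_Painting = 12+12 = 24
Expected project duration μ = 24 weeks. Critical path: HVAC install → Drywall → Painting.

24 weeks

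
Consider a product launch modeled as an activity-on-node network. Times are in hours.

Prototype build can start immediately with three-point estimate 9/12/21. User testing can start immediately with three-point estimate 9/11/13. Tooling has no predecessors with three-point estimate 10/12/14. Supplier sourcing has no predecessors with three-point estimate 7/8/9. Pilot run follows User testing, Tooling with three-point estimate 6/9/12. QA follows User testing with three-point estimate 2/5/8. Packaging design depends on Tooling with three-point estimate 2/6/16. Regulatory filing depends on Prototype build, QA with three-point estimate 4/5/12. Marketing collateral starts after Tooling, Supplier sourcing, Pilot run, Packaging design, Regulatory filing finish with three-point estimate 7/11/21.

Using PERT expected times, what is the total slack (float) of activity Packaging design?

te_Prototype build = (9 + 4·12 + 21)/6 = 78/6 = 13
te_User testing = (9 + 4·11 + 13)/6 = 66/6 = 11
te_Tooling = (10 + 4·12 + 14)/6 = 72/6 = 12
te_Supplier sourcing = (7 + 4·8 + 9)/6 = 48/6 = 8
te_Pilot run = (6 + 4·9 + 12)/6 = 54/6 = 9
te_QA = (2 + 4·5 + 8)/6 = 30/6 = 5
te_Packaging design = (2 + 4·6 + 16)/6 = 42/6 = 7
te_Regulatory filing = (4 + 4·5 + 12)/6 = 36/6 = 6
te_Marketing collateral = (7 + 4·11 + 21)/6 = 72/6 = 12

Forward pass:
ES_Prototype build = 0; EF_Prototype build = 13
ES_User testing = 0; EF_User testing = 11
ES_Tooling = 0; EF_Tooling = 12
ES_Supplier sourcing = 0; EF_Supplier sourcing = 8
ES_Pilot run = max(EF_User testing=11, EF_Tooling=12) = 12; EF_Pilot run = 12+9 = 21
ES_QA = 11; EF_QA = 11+5 = 16
ES_Packaging design = 12; EF_Packaging design = 12+7 = 19
ES_Regulatory filing = max(EF_Prototype build=13, EF_QA=16) = 16; EF_Regulatory filing = 16+6 = 22
ES_Marketing collateral = max(EF_Tooling=12, EF_Supplier sourcing=8, EF_Pilot run=21, EF_Packaging design=19, EF_Regulatory filing=22) = 22; EF_Marketing collateral = 22+12 = 34
Expected project duration μ = 34 hours. Critical path: User testing → QA → Regulatory filing → Marketing collateral.

Backward pass:
LF_Marketing collateral = 34; LS_Marketing collateral = 34−12 = 22
LF_Regulatory filing = LS_Marketing collateral = 22; LS_Regulatory filing = 22−6 = 16
LF_Packaging design = LS_Marketing collateral = 22; LS_Packaging design = 22−7 = 15
LF_QA = LS_Regulatory filing = 16; LS_QA = 16−5 = 11
LF_Pilot run = LS_Marketing collateral = 22; LS_Pilot run = 22−9 = 13
LF_Supplier sourcing = LS_Marketing collateral = 22; LS_Supplier sourcing = 22−8 = 14
LF_Tooling = min(LS_Pilot run=13, LS_Packaging design=15, LS_Marketing collateral=22) = 13; LS_Tooling = 13−12 = 1
LF_User testing = min(LS_Pilot run=13, LS_QA=11) = 11; LS_User testing = 11−11 = 0
LF_Prototype build = LS_Regulatory filing = 16; LS_Prototype build = 16−13 = 3
Slack_Packaging design = LS_Packaging design − ES_Packaging design = 15 − 12 = 3

3 hours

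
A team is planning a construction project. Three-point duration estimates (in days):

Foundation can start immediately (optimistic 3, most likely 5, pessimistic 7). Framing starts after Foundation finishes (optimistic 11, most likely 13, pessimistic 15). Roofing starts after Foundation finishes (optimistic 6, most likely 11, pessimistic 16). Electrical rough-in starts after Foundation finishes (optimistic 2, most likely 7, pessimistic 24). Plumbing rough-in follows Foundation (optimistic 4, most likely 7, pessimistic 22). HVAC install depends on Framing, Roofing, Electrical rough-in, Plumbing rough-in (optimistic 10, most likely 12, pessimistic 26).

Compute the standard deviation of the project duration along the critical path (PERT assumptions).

2.83 days

te_Foundation = (3 + 4·5 + 7)/6 = 30/6 = 5; σ²_Foundation = ((7−3)/6)² = 0.444
te_Framing = (11 + 4·13 + 15)/6 = 78/6 = 13; σ²_Framing = ((15−11)/6)² = 0.444
te_Roofing = (6 + 4·11 + 16)/6 = 66/6 = 11; σ²_Roofing = ((16−6)/6)² = 2.778
te_Electrical rough-in = (2 + 4·7 + 24)/6 = 54/6 = 9; σ²_Electrical rough-in = ((24−2)/6)² = 13.444
te_Plumbing rough-in = (4 + 4·7 + 22)/6 = 54/6 = 9; σ²_Plumbing rough-in = ((22−4)/6)² = 9.000
te_HVAC install = (10 + 4·12 + 26)/6 = 84/6 = 14; σ²_HVAC install = ((26−10)/6)² = 7.111

Forward pass:
ES_Foundation = 0; EF_Foundation = 5
ES_Framing = 5; EF_Framing = 5+13 = 18
ES_Roofing = 5; EF_Roofing = 5+11 = 16
ES_Electrical rough-in = 5; EF_Electrical rough-in = 5+9 = 14
ES_Plumbing rough-in = 5; EF_Plumbing rough-in = 5+9 = 14
ES_HVAC install = max(EF_Framing=18, EF_Roofing=16, EF_Electrical rough-in=14, EF_Plumbing rough-in=14) = 18; EF_HVAC install = 18+14 = 32
Expected project duration μ = 32 days. Critical path: Foundation → Framing → HVAC install.

Variance along critical path = 0.444 + 0.444 + 7.111 = 8.000
σ = √8.000 = 2.828 days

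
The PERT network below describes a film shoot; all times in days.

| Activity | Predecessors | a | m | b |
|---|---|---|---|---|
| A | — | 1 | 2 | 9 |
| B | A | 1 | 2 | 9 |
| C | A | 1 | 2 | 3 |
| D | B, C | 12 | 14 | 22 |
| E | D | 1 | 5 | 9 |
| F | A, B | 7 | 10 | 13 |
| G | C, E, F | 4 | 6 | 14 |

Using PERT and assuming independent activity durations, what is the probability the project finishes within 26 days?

te_A = (1 + 4·2 + 9)/6 = 18/6 = 3; σ²_A = ((9−1)/6)² = 1.778
te_B = (1 + 4·2 + 9)/6 = 18/6 = 3; σ²_B = ((9−1)/6)² = 1.778
te_C = (1 + 4·2 + 3)/6 = 12/6 = 2; σ²_C = ((3−1)/6)² = 0.111
te_D = (12 + 4·14 + 22)/6 = 90/6 = 15; σ²_D = ((22−12)/6)² = 2.778
te_E = (1 + 4·5 + 9)/6 = 30/6 = 5; σ²_E = ((9−1)/6)² = 1.778
te_F = (7 + 4·10 + 13)/6 = 60/6 = 10; σ²_F = ((13−7)/6)² = 1.000
te_G = (4 + 4·6 + 14)/6 = 42/6 = 7; σ²_G = ((14−4)/6)² = 2.778

Forward pass:
ES_A = 0; EF_A = 3
ES_B = 3; EF_B = 3+3 = 6
ES_C = 3; EF_C = 3+2 = 5
ES_D = max(EF_B=6, EF_C=5) = 6; EF_D = 6+15 = 21
ES_E = 21; EF_E = 21+5 = 26
ES_F = max(EF_A=3, EF_B=6) = 6; EF_F = 6+10 = 16
ES_G = max(EF_C=5, EF_E=26, EF_F=16) = 26; EF_G = 26+7 = 33
Expected project duration μ = 33 days. Critical path: A → B → D → E → G.

Variance along critical path = 1.778 + 1.778 + 2.778 + 1.778 + 2.778 = 10.889; σ = √10.889 = 3.300 days.
Z = (26 − 33) / 3.300 = -2.121
P(T ≤ 26) = Φ(-2.121) ≈ 0.017

0.017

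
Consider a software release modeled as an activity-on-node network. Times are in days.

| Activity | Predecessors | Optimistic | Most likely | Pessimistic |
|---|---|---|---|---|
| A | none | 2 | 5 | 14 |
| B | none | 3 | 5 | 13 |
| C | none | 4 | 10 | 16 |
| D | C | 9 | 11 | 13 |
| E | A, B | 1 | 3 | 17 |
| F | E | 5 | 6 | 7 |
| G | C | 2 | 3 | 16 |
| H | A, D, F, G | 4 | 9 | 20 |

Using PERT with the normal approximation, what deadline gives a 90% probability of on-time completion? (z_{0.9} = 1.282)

te_A = (2 + 4·5 + 14)/6 = 36/6 = 6; σ²_A = ((14−2)/6)² = 4.000
te_B = (3 + 4·5 + 13)/6 = 36/6 = 6; σ²_B = ((13−3)/6)² = 2.778
te_C = (4 + 4·10 + 16)/6 = 60/6 = 10; σ²_C = ((16−4)/6)² = 4.000
te_D = (9 + 4·11 + 13)/6 = 66/6 = 11; σ²_D = ((13−9)/6)² = 0.444
te_E = (1 + 4·3 + 17)/6 = 30/6 = 5; σ²_E = ((17−1)/6)² = 7.111
te_F = (5 + 4·6 + 7)/6 = 36/6 = 6; σ²_F = ((7−5)/6)² = 0.111
te_G = (2 + 4·3 + 16)/6 = 30/6 = 5; σ²_G = ((16−2)/6)² = 5.444
te_H = (4 + 4·9 + 20)/6 = 60/6 = 10; σ²_H = ((20−4)/6)² = 7.111

Forward pass:
ES_A = 0; EF_A = 6
ES_B = 0; EF_B = 6
ES_C = 0; EF_C = 10
ES_D = 10; EF_D = 10+11 = 21
ES_E = max(EF_A=6, EF_B=6) = 6; EF_E = 6+5 = 11
ES_F = 11; EF_F = 11+6 = 17
ES_G = 10; EF_G = 10+5 = 15
ES_H = max(EF_A=6, EF_D=21, EF_F=17, EF_G=15) = 21; EF_H = 21+10 = 31
Expected project duration μ = 31 days. Critical path: C → D → H.

Variance along critical path = 4.000 + 0.444 + 7.111 = 11.556; σ = 3.399 days.
D = μ + z·σ = 31 + 1.282·3.399 = 35.4 days

35.4 days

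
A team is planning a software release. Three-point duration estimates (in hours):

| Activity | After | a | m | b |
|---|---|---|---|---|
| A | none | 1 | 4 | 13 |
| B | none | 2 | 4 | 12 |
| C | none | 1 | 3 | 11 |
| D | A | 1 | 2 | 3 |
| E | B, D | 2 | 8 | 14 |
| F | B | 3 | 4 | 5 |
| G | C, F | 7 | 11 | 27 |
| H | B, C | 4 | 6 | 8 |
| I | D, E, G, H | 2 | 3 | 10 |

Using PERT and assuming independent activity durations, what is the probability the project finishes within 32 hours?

te_A = (1 + 4·4 + 13)/6 = 30/6 = 5; σ²_A = ((13−1)/6)² = 4.000
te_B = (2 + 4·4 + 12)/6 = 30/6 = 5; σ²_B = ((12−2)/6)² = 2.778
te_C = (1 + 4·3 + 11)/6 = 24/6 = 4; σ²_C = ((11−1)/6)² = 2.778
te_D = (1 + 4·2 + 3)/6 = 12/6 = 2; σ²_D = ((3−1)/6)² = 0.111
te_E = (2 + 4·8 + 14)/6 = 48/6 = 8; σ²_E = ((14−2)/6)² = 4.000
te_F = (3 + 4·4 + 5)/6 = 24/6 = 4; σ²_F = ((5−3)/6)² = 0.111
te_G = (7 + 4·11 + 27)/6 = 78/6 = 13; σ²_G = ((27−7)/6)² = 11.111
te_H = (4 + 4·6 + 8)/6 = 36/6 = 6; σ²_H = ((8−4)/6)² = 0.444
te_I = (2 + 4·3 + 10)/6 = 24/6 = 4; σ²_I = ((10−2)/6)² = 1.778

Forward pass:
ES_A = 0; EF_A = 5
ES_B = 0; EF_B = 5
ES_C = 0; EF_C = 4
ES_D = 5; EF_D = 5+2 = 7
ES_E = max(EF_B=5, EF_D=7) = 7; EF_E = 7+8 = 15
ES_F = 5; EF_F = 5+4 = 9
ES_G = max(EF_C=4, EF_F=9) = 9; EF_G = 9+13 = 22
ES_H = max(EF_B=5, EF_C=4) = 5; EF_H = 5+6 = 11
ES_I = max(EF_D=7, EF_E=15, EF_G=22, EF_H=11) = 22; EF_I = 22+4 = 26
Expected project duration μ = 26 hours. Critical path: B → F → G → I.

Variance along critical path = 2.778 + 0.111 + 11.111 + 1.778 = 15.778; σ = √15.778 = 3.972 hours.
Z = (32 − 26) / 3.972 = 1.511
P(T ≤ 32) = Φ(1.511) ≈ 0.935

0.935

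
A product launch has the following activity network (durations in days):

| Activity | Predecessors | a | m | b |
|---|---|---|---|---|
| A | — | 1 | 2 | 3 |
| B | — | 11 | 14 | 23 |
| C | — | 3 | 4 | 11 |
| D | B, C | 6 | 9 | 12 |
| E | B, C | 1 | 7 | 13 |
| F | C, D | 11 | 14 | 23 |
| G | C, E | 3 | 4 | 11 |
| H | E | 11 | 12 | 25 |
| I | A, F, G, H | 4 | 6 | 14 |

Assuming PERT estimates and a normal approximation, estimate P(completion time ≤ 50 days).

0.878

te_A = (1 + 4·2 + 3)/6 = 12/6 = 2; σ²_A = ((3−1)/6)² = 0.111
te_B = (11 + 4·14 + 23)/6 = 90/6 = 15; σ²_B = ((23−11)/6)² = 4.000
te_C = (3 + 4·4 + 11)/6 = 30/6 = 5; σ²_C = ((11−3)/6)² = 1.778
te_D = (6 + 4·9 + 12)/6 = 54/6 = 9; σ²_D = ((12−6)/6)² = 1.000
te_E = (1 + 4·7 + 13)/6 = 42/6 = 7; σ²_E = ((13−1)/6)² = 4.000
te_F = (11 + 4·14 + 23)/6 = 90/6 = 15; σ²_F = ((23−11)/6)² = 4.000
te_G = (3 + 4·4 + 11)/6 = 30/6 = 5; σ²_G = ((11−3)/6)² = 1.778
te_H = (11 + 4·12 + 25)/6 = 84/6 = 14; σ²_H = ((25−11)/6)² = 5.444
te_I = (4 + 4·6 + 14)/6 = 42/6 = 7; σ²_I = ((14−4)/6)² = 2.778

Forward pass:
ES_A = 0; EF_A = 2
ES_B = 0; EF_B = 15
ES_C = 0; EF_C = 5
ES_D = max(EF_B=15, EF_C=5) = 15; EF_D = 15+9 = 24
ES_E = max(EF_B=15, EF_C=5) = 15; EF_E = 15+7 = 22
ES_F = max(EF_C=5, EF_D=24) = 24; EF_F = 24+15 = 39
ES_G = max(EF_C=5, EF_E=22) = 22; EF_G = 22+5 = 27
ES_H = 22; EF_H = 22+14 = 36
ES_I = max(EF_A=2, EF_F=39, EF_G=27, EF_H=36) = 39; EF_I = 39+7 = 46
Expected project duration μ = 46 days. Critical path: B → D → F → I.

Variance along critical path = 4.000 + 1.000 + 4.000 + 2.778 = 11.778; σ = √11.778 = 3.432 days.
Z = (50 − 46) / 3.432 = 1.166
P(T ≤ 50) = Φ(1.166) ≈ 0.878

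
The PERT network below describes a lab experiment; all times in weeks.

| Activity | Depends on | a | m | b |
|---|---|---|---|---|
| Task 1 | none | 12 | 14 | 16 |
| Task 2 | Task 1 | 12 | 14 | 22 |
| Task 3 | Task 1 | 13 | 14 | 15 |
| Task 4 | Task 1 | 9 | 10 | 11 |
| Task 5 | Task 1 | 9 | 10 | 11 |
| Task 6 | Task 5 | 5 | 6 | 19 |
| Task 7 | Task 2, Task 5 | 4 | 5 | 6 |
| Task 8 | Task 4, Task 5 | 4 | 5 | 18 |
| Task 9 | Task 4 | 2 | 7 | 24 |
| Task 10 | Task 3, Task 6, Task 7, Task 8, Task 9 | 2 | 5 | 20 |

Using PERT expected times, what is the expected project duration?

41 weeks

te_Task 1 = (12 + 4·14 + 16)/6 = 84/6 = 14
te_Task 2 = (12 + 4·14 + 22)/6 = 90/6 = 15
te_Task 3 = (13 + 4·14 + 15)/6 = 84/6 = 14
te_Task 4 = (9 + 4·10 + 11)/6 = 60/6 = 10
te_Task 5 = (9 + 4·10 + 11)/6 = 60/6 = 10
te_Task 6 = (5 + 4·6 + 19)/6 = 48/6 = 8
te_Task 7 = (4 + 4·5 + 6)/6 = 30/6 = 5
te_Task 8 = (4 + 4·5 + 18)/6 = 42/6 = 7
te_Task 9 = (2 + 4·7 + 24)/6 = 54/6 = 9
te_Task 10 = (2 + 4·5 + 20)/6 = 42/6 = 7

Forward pass:
ES_Task 1 = 0; EF_Task 1 = 14
ES_Task 2 = 14; EF_Task 2 = 14+15 = 29
ES_Task 3 = 14; EF_Task 3 = 14+14 = 28
ES_Task 4 = 14; EF_Task 4 = 14+10 = 24
ES_Task 5 = 14; EF_Task 5 = 14+10 = 24
ES_Task 6 = 24; EF_Task 6 = 24+8 = 32
ES_Task 7 = max(EF_Task 2=29, EF_Task 5=24) = 29; EF_Task 7 = 29+5 = 34
ES_Task 8 = max(EF_Task 4=24, EF_Task 5=24) = 24; EF_Task 8 = 24+7 = 31
ES_Task 9 = 24; EF_Task 9 = 24+9 = 33
ES_Task 10 = max(EF_Task 3=28, EF_Task 6=32, EF_Task 7=34, EF_Task 8=31, EF_Task 9=33) = 34; EF_Task 10 = 34+7 = 41
Expected project duration μ = 41 weeks. Critical path: Task 1 → Task 2 → Task 7 → Task 10.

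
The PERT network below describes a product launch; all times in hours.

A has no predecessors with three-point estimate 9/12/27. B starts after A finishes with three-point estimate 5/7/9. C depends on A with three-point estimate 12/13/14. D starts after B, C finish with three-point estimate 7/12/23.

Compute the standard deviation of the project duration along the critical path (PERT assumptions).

4.03 hours

te_A = (9 + 4·12 + 27)/6 = 84/6 = 14; σ²_A = ((27−9)/6)² = 9.000
te_B = (5 + 4·7 + 9)/6 = 42/6 = 7; σ²_B = ((9−5)/6)² = 0.444
te_C = (12 + 4·13 + 14)/6 = 78/6 = 13; σ²_C = ((14−12)/6)² = 0.111
te_D = (7 + 4·12 + 23)/6 = 78/6 = 13; σ²_D = ((23−7)/6)² = 7.111

Forward pass:
ES_A = 0; EF_A = 14
ES_B = 14; EF_B = 14+7 = 21
ES_C = 14; EF_C = 14+13 = 27
ES_D = max(EF_B=21, EF_C=27) = 27; EF_D = 27+13 = 40
Expected project duration μ = 40 hours. Critical path: A → C → D.

Variance along critical path = 9.000 + 0.111 + 7.111 = 16.222
σ = √16.222 = 4.028 hours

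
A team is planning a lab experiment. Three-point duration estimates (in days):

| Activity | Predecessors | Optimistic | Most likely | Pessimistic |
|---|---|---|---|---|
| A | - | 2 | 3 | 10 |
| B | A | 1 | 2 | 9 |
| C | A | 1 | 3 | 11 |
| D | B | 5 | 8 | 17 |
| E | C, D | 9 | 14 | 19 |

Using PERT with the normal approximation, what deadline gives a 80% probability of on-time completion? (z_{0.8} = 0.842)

te_A = (2 + 4·3 + 10)/6 = 24/6 = 4; σ²_A = ((10−2)/6)² = 1.778
te_B = (1 + 4·2 + 9)/6 = 18/6 = 3; σ²_B = ((9−1)/6)² = 1.778
te_C = (1 + 4·3 + 11)/6 = 24/6 = 4; σ²_C = ((11−1)/6)² = 2.778
te_D = (5 + 4·8 + 17)/6 = 54/6 = 9; σ²_D = ((17−5)/6)² = 4.000
te_E = (9 + 4·14 + 19)/6 = 84/6 = 14; σ²_E = ((19−9)/6)² = 2.778

Forward pass:
ES_A = 0; EF_A = 4
ES_B = 4; EF_B = 4+3 = 7
ES_C = 4; EF_C = 4+4 = 8
ES_D = 7; EF_D = 7+9 = 16
ES_E = max(EF_C=8, EF_D=16) = 16; EF_E = 16+14 = 30
Expected project duration μ = 30 days. Critical path: A → B → D → E.

Variance along critical path = 1.778 + 1.778 + 4.000 + 2.778 = 10.333; σ = 3.215 days.
D = μ + z·σ = 30 + 0.842·3.215 = 32.7 days

32.7 days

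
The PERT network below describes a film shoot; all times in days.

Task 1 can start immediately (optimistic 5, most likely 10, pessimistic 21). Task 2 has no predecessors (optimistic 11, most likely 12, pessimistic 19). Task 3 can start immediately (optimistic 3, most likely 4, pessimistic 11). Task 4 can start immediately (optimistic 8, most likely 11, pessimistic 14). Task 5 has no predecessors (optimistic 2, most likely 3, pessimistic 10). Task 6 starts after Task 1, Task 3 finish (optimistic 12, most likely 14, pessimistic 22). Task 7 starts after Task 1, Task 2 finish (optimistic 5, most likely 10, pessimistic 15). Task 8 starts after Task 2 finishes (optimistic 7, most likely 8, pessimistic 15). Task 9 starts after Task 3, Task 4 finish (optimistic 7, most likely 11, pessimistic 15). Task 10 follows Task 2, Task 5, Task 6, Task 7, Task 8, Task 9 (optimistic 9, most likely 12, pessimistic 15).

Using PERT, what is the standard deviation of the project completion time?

te_Task 1 = (5 + 4·10 + 21)/6 = 66/6 = 11; σ²_Task 1 = ((21−5)/6)² = 7.111
te_Task 2 = (11 + 4·12 + 19)/6 = 78/6 = 13; σ²_Task 2 = ((19−11)/6)² = 1.778
te_Task 3 = (3 + 4·4 + 11)/6 = 30/6 = 5; σ²_Task 3 = ((11−3)/6)² = 1.778
te_Task 4 = (8 + 4·11 + 14)/6 = 66/6 = 11; σ²_Task 4 = ((14−8)/6)² = 1.000
te_Task 5 = (2 + 4·3 + 10)/6 = 24/6 = 4; σ²_Task 5 = ((10−2)/6)² = 1.778
te_Task 6 = (12 + 4·14 + 22)/6 = 90/6 = 15; σ²_Task 6 = ((22−12)/6)² = 2.778
te_Task 7 = (5 + 4·10 + 15)/6 = 60/6 = 10; σ²_Task 7 = ((15−5)/6)² = 2.778
te_Task 8 = (7 + 4·8 + 15)/6 = 54/6 = 9; σ²_Task 8 = ((15−7)/6)² = 1.778
te_Task 9 = (7 + 4·11 + 15)/6 = 66/6 = 11; σ²_Task 9 = ((15−7)/6)² = 1.778
te_Task 10 = (9 + 4·12 + 15)/6 = 72/6 = 12; σ²_Task 10 = ((15−9)/6)² = 1.000

Forward pass:
ES_Task 1 = 0; EF_Task 1 = 11
ES_Task 2 = 0; EF_Task 2 = 13
ES_Task 3 = 0; EF_Task 3 = 5
ES_Task 4 = 0; EF_Task 4 = 11
ES_Task 5 = 0; EF_Task 5 = 4
ES_Task 6 = max(EF_Task 1=11, EF_Task 3=5) = 11; EF_Task 6 = 11+15 = 26
ES_Task 7 = max(EF_Task 1=11, EF_Task 2=13) = 13; EF_Task 7 = 13+10 = 23
ES_Task 8 = 13; EF_Task 8 = 13+9 = 22
ES_Task 9 = max(EF_Task 3=5, EF_Task 4=11) = 11; EF_Task 9 = 11+11 = 22
ES_Task 10 = max(EF_Task 2=13, EF_Task 5=4, EF_Task 6=26, EF_Task 7=23, EF_Task 8=22, EF_Task 9=22) = 26; EF_Task 10 = 26+12 = 38
Expected project duration μ = 38 days. Critical path: Task 1 → Task 6 → Task 10.

Variance along critical path = 7.111 + 2.778 + 1.000 = 10.889
σ = √10.889 = 3.300 days

3.30 days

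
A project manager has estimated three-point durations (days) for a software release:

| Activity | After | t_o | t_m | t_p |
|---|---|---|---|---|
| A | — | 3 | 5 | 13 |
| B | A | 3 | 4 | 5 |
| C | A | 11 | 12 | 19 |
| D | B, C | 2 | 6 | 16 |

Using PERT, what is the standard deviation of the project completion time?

te_A = (3 + 4·5 + 13)/6 = 36/6 = 6; σ²_A = ((13−3)/6)² = 2.778
te_B = (3 + 4·4 + 5)/6 = 24/6 = 4; σ²_B = ((5−3)/6)² = 0.111
te_C = (11 + 4·12 + 19)/6 = 78/6 = 13; σ²_C = ((19−11)/6)² = 1.778
te_D = (2 + 4·6 + 16)/6 = 42/6 = 7; σ²_D = ((16−2)/6)² = 5.444

Forward pass:
ES_A = 0; EF_A = 6
ES_B = 6; EF_B = 6+4 = 10
ES_C = 6; EF_C = 6+13 = 19
ES_D = max(EF_B=10, EF_C=19) = 19; EF_D = 19+7 = 26
Expected project duration μ = 26 days. Critical path: A → C → D.

Variance along critical path = 2.778 + 1.778 + 5.444 = 10.000
σ = √10.000 = 3.162 days

3.16 days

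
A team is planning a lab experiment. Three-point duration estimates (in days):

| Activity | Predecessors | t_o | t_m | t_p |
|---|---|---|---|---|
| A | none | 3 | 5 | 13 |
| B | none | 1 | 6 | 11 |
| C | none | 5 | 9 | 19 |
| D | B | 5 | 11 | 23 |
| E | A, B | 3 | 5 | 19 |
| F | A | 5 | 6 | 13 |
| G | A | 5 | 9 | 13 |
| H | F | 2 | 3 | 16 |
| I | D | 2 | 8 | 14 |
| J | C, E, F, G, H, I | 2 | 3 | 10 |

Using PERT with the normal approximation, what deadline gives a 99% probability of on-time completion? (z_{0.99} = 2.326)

39.7 days

te_A = (3 + 4·5 + 13)/6 = 36/6 = 6; σ²_A = ((13−3)/6)² = 2.778
te_B = (1 + 4·6 + 11)/6 = 36/6 = 6; σ²_B = ((11−1)/6)² = 2.778
te_C = (5 + 4·9 + 19)/6 = 60/6 = 10; σ²_C = ((19−5)/6)² = 5.444
te_D = (5 + 4·11 + 23)/6 = 72/6 = 12; σ²_D = ((23−5)/6)² = 9.000
te_E = (3 + 4·5 + 19)/6 = 42/6 = 7; σ²_E = ((19−3)/6)² = 7.111
te_F = (5 + 4·6 + 13)/6 = 42/6 = 7; σ²_F = ((13−5)/6)² = 1.778
te_G = (5 + 4·9 + 13)/6 = 54/6 = 9; σ²_G = ((13−5)/6)² = 1.778
te_H = (2 + 4·3 + 16)/6 = 30/6 = 5; σ²_H = ((16−2)/6)² = 5.444
te_I = (2 + 4·8 + 14)/6 = 48/6 = 8; σ²_I = ((14−2)/6)² = 4.000
te_J = (2 + 4·3 + 10)/6 = 24/6 = 4; σ²_J = ((10−2)/6)² = 1.778

Forward pass:
ES_A = 0; EF_A = 6
ES_B = 0; EF_B = 6
ES_C = 0; EF_C = 10
ES_D = 6; EF_D = 6+12 = 18
ES_E = max(EF_A=6, EF_B=6) = 6; EF_E = 6+7 = 13
ES_F = 6; EF_F = 6+7 = 13
ES_G = 6; EF_G = 6+9 = 15
ES_H = 13; EF_H = 13+5 = 18
ES_I = 18; EF_I = 18+8 = 26
ES_J = max(EF_C=10, EF_E=13, EF_F=13, EF_G=15, EF_H=18, EF_I=26) = 26; EF_J = 26+4 = 30
Expected project duration μ = 30 days. Critical path: B → D → I → J.

Variance along critical path = 2.778 + 9.000 + 4.000 + 1.778 = 17.556; σ = 4.190 days.
D = μ + z·σ = 30 + 2.326·4.190 = 39.7 days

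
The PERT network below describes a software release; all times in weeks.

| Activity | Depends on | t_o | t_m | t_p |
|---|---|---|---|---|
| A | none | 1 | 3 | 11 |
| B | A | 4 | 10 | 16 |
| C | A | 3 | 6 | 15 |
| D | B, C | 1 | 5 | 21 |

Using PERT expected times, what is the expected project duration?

te_A = (1 + 4·3 + 11)/6 = 24/6 = 4
te_B = (4 + 4·10 + 16)/6 = 60/6 = 10
te_C = (3 + 4·6 + 15)/6 = 42/6 = 7
te_D = (1 + 4·5 + 21)/6 = 42/6 = 7

Forward pass:
ES_A = 0; EF_A = 4
ES_B = 4; EF_B = 4+10 = 14
ES_C = 4; EF_C = 4+7 = 11
ES_D = max(EF_B=14, EF_C=11) = 14; EF_D = 14+7 = 21
Expected project duration μ = 21 weeks. Critical path: A → B → D.

21 weeks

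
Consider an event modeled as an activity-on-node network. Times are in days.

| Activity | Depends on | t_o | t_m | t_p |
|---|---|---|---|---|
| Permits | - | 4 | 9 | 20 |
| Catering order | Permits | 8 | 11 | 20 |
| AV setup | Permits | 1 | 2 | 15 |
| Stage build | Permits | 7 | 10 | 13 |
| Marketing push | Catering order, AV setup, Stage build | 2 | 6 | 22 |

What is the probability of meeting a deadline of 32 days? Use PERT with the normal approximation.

te_Permits = (4 + 4·9 + 20)/6 = 60/6 = 10; σ²_Permits = ((20−4)/6)² = 7.111
te_Catering order = (8 + 4·11 + 20)/6 = 72/6 = 12; σ²_Catering order = ((20−8)/6)² = 4.000
te_AV setup = (1 + 4·2 + 15)/6 = 24/6 = 4; σ²_AV setup = ((15−1)/6)² = 5.444
te_Stage build = (7 + 4·10 + 13)/6 = 60/6 = 10; σ²_Stage build = ((13−7)/6)² = 1.000
te_Marketing push = (2 + 4·6 + 22)/6 = 48/6 = 8; σ²_Marketing push = ((22−2)/6)² = 11.111

Forward pass:
ES_Permits = 0; EF_Permits = 10
ES_Catering order = 10; EF_Catering order = 10+12 = 22
ES_AV setup = 10; EF_AV setup = 10+4 = 14
ES_Stage build = 10; EF_Stage build = 10+10 = 20
ES_Marketing push = max(EF_Catering order=22, EF_AV setup=14, EF_Stage build=20) = 22; EF_Marketing push = 22+8 = 30
Expected project duration μ = 30 days. Critical path: Permits → Catering order → Marketing push.

Variance along critical path = 7.111 + 4.000 + 11.111 = 22.222; σ = √22.222 = 4.714 days.
Z = (32 − 30) / 4.714 = 0.424
P(T ≤ 32) = Φ(0.424) ≈ 0.664

0.664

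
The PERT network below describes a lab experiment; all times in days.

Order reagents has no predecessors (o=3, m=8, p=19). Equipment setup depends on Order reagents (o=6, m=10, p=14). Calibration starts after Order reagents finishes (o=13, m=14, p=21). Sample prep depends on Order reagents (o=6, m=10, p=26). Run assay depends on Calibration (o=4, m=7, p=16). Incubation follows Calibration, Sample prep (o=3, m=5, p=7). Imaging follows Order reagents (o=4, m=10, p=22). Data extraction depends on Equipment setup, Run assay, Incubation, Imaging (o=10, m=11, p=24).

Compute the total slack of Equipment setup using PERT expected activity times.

13 days

te_Order reagents = (3 + 4·8 + 19)/6 = 54/6 = 9
te_Equipment setup = (6 + 4·10 + 14)/6 = 60/6 = 10
te_Calibration = (13 + 4·14 + 21)/6 = 90/6 = 15
te_Sample prep = (6 + 4·10 + 26)/6 = 72/6 = 12
te_Run assay = (4 + 4·7 + 16)/6 = 48/6 = 8
te_Incubation = (3 + 4·5 + 7)/6 = 30/6 = 5
te_Imaging = (4 + 4·10 + 22)/6 = 66/6 = 11
te_Data extraction = (10 + 4·11 + 24)/6 = 78/6 = 13

Forward pass:
ES_Order reagents = 0; EF_Order reagents = 9
ES_Equipment setup = 9; EF_Equipment setup = 9+10 = 19
ES_Calibration = 9; EF_Calibration = 9+15 = 24
ES_Sample prep = 9; EF_Sample prep = 9+12 = 21
ES_Run assay = 24; EF_Run assay = 24+8 = 32
ES_Incubation = max(EF_Calibration=24, EF_Sample prep=21) = 24; EF_Incubation = 24+5 = 29
ES_Imaging = 9; EF_Imaging = 9+11 = 20
ES_Data extraction = max(EF_Equipment setup=19, EF_Run assay=32, EF_Incubation=29, EF_Imaging=20) = 32; EF_Data extraction = 32+13 = 45
Expected project duration μ = 45 days. Critical path: Order reagents → Calibration → Run assay → Data extraction.

Backward pass:
LF_Data extraction = 45; LS_Data extraction = 45−13 = 32
LF_Imaging = LS_Data extraction = 32; LS_Imaging = 32−11 = 21
LF_Incubation = LS_Data extraction = 32; LS_Incubation = 32−5 = 27
LF_Run assay = LS_Data extraction = 32; LS_Run assay = 32−8 = 24
LF_Sample prep = LS_Incubation = 27; LS_Sample prep = 27−12 = 15
LF_Calibration = min(LS_Run assay=24, LS_Incubation=27) = 24; LS_Calibration = 24−15 = 9
LF_Equipment setup = LS_Data extraction = 32; LS_Equipment setup = 32−10 = 22
LF_Order reagents = min(LS_Equipment setup=22, LS_Calibration=9, LS_Sample prep=15, LS_Imaging=21) = 9; LS_Order reagents = 9−9 = 0
Slack_Equipment setup = LS_Equipment setup − ES_Equipment setup = 22 − 9 = 13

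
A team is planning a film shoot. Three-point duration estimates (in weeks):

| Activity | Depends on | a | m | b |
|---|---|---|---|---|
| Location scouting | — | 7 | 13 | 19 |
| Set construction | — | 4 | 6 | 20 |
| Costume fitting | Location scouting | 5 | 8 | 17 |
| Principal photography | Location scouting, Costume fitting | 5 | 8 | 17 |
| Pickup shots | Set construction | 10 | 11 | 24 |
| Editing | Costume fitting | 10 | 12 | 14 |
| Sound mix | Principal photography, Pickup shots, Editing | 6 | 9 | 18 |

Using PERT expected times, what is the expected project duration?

44 weeks

te_Location scouting = (7 + 4·13 + 19)/6 = 78/6 = 13
te_Set construction = (4 + 4·6 + 20)/6 = 48/6 = 8
te_Costume fitting = (5 + 4·8 + 17)/6 = 54/6 = 9
te_Principal photography = (5 + 4·8 + 17)/6 = 54/6 = 9
te_Pickup shots = (10 + 4·11 + 24)/6 = 78/6 = 13
te_Editing = (10 + 4·12 + 14)/6 = 72/6 = 12
te_Sound mix = (6 + 4·9 + 18)/6 = 60/6 = 10

Forward pass:
ES_Location scouting = 0; EF_Location scouting = 13
ES_Set construction = 0; EF_Set construction = 8
ES_Costume fitting = 13; EF_Costume fitting = 13+9 = 22
ES_Principal photography = max(EF_Location scouting=13, EF_Costume fitting=22) = 22; EF_Principal photography = 22+9 = 31
ES_Pickup shots = 8; EF_Pickup shots = 8+13 = 21
ES_Editing = 22; EF_Editing = 22+12 = 34
ES_Sound mix = max(EF_Principal photography=31, EF_Pickup shots=21, EF_Editing=34) = 34; EF_Sound mix = 34+10 = 44
Expected project duration μ = 44 weeks. Critical path: Location scouting → Costume fitting → Editing → Sound mix.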